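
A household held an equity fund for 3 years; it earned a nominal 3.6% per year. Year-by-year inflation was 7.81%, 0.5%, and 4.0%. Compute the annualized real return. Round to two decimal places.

Cumulative inflation factor: 1.0781 × 1.005 × 1.040 ≈ 1.12683.
Nominal growth factor: 1.11193. Real growth factor = 1.11193 / 1.12683 ≈ 0.98678.
Annualized: 0.98678^(1/3) − 1 ≈ -0.00443.

-0.44%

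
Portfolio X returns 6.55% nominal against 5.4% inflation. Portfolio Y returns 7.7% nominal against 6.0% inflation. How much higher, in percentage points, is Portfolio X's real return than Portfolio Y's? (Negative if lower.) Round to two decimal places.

-0.51

Portfolio X real return: 1.0655/1.054 − 1 = 1.091%.
Portfolio Y real return: 1.077/1.060 − 1 = 1.604%.
Difference: 1.091 − 1.604 = -0.513 pp.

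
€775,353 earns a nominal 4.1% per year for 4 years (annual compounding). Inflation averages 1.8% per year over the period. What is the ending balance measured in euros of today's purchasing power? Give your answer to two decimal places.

€847,834.88

Nominal value at maturity: €775,353 × (1 + 4.1%)^4 ≈ €910,547.05.
Price-level factor over 4 years: (1 + 1.8%)^4 ≈ 1.0739674330.
The maturity value deflated by that factor is the answer in today's purchasing power.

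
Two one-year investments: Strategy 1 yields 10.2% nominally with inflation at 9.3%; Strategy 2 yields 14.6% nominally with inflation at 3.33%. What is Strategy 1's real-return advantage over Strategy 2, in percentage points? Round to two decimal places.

-10.08

Strategy 1 real return: 1.102/1.093 − 1 = 0.823%.
Strategy 2 real return: 1.146/1.0333 − 1 = 10.907%.
Difference: 0.823 − 10.907 = -10.084 pp.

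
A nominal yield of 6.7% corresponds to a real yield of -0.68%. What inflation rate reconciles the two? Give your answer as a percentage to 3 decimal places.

7.431%

From (1+r_nom) = (1+r_real)(1+π), we get 1+π = (1 + 6.7%)/(1 − 0.68%) = 1.067/0.9932 ≈ 1.07431.
So π ≈ 7.4305%.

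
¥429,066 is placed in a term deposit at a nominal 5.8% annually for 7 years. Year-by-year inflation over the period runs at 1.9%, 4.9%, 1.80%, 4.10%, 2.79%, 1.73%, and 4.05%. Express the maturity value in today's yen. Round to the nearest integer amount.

¥516,575

Nominal value at maturity: ¥429,066 × (1 + 5.8%)^7 ≈ ¥636,684.
Price-level factor over 7 years: 1.019 × 1.049 × 1.0180 × 1.0410 × 1.0279 × 1.0173 × 1.0405 ≈ 1.2325092144.
The maturity value deflated by that factor is the answer in today's purchasing power.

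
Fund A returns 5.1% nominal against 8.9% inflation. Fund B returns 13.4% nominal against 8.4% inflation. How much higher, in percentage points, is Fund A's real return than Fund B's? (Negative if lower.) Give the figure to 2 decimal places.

Fund A real return: 1.051/1.089 − 1 = -3.489%.
Fund B real return: 1.134/1.084 − 1 = 4.613%.
Difference: -3.489 − 4.613 = -8.102 pp.

-8.10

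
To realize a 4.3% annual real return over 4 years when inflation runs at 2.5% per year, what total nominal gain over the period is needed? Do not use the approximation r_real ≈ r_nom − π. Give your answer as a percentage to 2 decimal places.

30.63%

Required annual nominal rate: (1+4.3%)(1+2.5%) − 1 = 6.9075%.
Cumulative over 4 years: (1 + 0.069075)^4 − 1 ≈ 0.30627.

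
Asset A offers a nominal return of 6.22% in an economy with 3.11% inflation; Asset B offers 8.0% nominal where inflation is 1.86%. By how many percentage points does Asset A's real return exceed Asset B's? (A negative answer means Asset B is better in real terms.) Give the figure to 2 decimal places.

-3.01

Asset A real return: 1.0622/1.0311 − 1 = 3.016%.
Asset B real return: 1.080/1.0186 − 1 = 6.028%.
Difference: 3.016 − 6.028 = -3.012 pp.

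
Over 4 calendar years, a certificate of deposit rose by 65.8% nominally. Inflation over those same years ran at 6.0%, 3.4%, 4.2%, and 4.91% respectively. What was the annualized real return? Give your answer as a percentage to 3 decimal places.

8.460%

Cumulative inflation factor: 1.060 × 1.034 × 1.042 × 1.0491 ≈ 1.19815.
Nominal growth factor: 1.65800. Real growth factor = 1.65800 / 1.19815 ≈ 1.38380.
Annualized: 1.38380^(1/4) − 1 ≈ 0.08460.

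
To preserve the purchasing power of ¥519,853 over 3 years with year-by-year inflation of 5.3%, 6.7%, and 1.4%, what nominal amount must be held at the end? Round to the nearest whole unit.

Cumulative price-level factor: 1.053 × 1.067 × 1.014 = 1.139280714.
Multiplying ¥519,853 by the price-level factor gives the future nominal sum.

¥592,258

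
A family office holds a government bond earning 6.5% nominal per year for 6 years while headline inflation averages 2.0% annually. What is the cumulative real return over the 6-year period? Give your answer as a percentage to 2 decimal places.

The annual real rate is (1+6.5%)/(1+2.0%) − 1 = 4.4118%.
Compounded over 6 years: (1 + 0.044118)^6 − 1 ≈ 0.29568.

29.57%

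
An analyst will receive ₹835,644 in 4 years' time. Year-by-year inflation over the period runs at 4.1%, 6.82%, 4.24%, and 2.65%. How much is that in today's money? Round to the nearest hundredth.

₹702,303.19

Price-level factor over 4 years: 1.041 × 1.0682 × 1.0424 × 1.0265 ≈ 1.1898621771.
Purchasing power today: ₹835,644 divided by that factor.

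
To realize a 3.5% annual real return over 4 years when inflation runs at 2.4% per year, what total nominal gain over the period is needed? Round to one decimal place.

Required annual nominal rate: (1+3.5%)(1+2.4%) − 1 = 5.984%.
Cumulative over 4 years: (1 + 0.05984)^4 − 1 ≈ 0.26171.

26.2%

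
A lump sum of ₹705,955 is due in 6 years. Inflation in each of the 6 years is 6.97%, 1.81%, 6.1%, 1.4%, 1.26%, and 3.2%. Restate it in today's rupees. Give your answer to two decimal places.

₹576,572.10

Price-level factor over 6 years: 1.0697 × 1.0181 × 1.061 × 1.014 × 1.0126 × 1.032 ≈ 1.2244002018.
Purchasing power today: ₹705,955 divided by that factor.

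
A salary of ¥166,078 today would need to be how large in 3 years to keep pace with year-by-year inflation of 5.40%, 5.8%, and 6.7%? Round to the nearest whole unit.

¥197,607

Cumulative price-level factor: 1.0540 × 1.058 × 1.067 = 1.189845844.
Multiplying ¥166,078 by the price-level factor gives the future nominal sum.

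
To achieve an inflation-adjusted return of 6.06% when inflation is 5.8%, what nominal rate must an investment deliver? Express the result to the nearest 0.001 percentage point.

By the Fisher equation, 1 + r_nom = (1 + 6.06%)(1 + 5.8%) = 1.0606 × 1.058 = 1.1221148.
So r_nom = 12.21148%.

12.211%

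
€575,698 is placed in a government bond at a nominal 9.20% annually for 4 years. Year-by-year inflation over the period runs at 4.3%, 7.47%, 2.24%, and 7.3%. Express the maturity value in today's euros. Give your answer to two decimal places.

€665,722.38

Nominal value at maturity: €575,698 × (1 + 9.20%)^4 ≈ €818,625.51.
Price-level factor over 4 years: 1.043 × 1.0747 × 1.0224 × 1.073 ≈ 1.2296800298.
Dividing the nominal maturity value by the price-level factor gives the value in today's money.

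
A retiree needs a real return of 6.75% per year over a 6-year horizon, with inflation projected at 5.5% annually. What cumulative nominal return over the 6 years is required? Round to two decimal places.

Required annual nominal rate: (1+6.75%)(1+5.5%) − 1 = 12.62125%.
Cumulative over 6 years: (1 + 0.1262125)^6 − 1 ≈ 1.04043.

104.04%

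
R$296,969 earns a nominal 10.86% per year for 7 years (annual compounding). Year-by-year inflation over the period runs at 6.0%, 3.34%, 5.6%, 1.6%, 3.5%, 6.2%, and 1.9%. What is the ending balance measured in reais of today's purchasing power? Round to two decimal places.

Nominal value at maturity: R$296,969 × (1 + 10.86%)^7 ≈ R$611,132.30.
Price-level factor over 7 years: 1.060 × 1.0334 × 1.056 × 1.016 × 1.035 × 1.062 × 1.019 ≈ 1.3163488524.
The maturity value deflated by that factor is the answer in today's purchasing power.

R$464,263.18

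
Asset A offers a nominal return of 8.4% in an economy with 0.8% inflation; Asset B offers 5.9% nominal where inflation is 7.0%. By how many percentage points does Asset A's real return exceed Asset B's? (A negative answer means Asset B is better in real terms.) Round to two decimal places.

8.57

Asset A real return: 1.084/1.008 − 1 = 7.540%.
Asset B real return: 1.059/1.070 − 1 = -1.028%.
Difference: 7.540 − (-1.028) = 8.568 pp.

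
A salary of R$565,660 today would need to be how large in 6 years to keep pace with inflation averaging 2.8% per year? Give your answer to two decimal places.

Cumulative price-level factor: (1+2.8%)^6 ≈ 1.1802083636.
Multiplying R$565,660 by the price-level factor gives the future nominal sum.

R$667,596.66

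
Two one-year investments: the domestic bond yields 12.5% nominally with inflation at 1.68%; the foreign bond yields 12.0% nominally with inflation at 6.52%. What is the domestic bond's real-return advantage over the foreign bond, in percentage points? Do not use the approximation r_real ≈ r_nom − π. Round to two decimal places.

5.50

The domestic bond real return: 1.125/1.0168 − 1 = 10.641%.
The foreign bond real return: 1.120/1.0652 − 1 = 5.145%.
Difference: 10.641 − 5.145 = 5.496 pp.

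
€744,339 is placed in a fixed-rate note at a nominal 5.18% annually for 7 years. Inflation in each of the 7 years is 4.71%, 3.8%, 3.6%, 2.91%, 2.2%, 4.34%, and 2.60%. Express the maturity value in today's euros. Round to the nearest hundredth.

Nominal value at maturity: €744,339 × (1 + 5.18%)^7 ≈ €1,059,992.86.
Price-level factor over 7 years: 1.0471 × 1.038 × 1.036 × 1.0291 × 1.022 × 1.0434 × 1.0260 ≈ 1.2678034687.
Dividing the nominal maturity value by the price-level factor gives the value in today's money.

€836,086.10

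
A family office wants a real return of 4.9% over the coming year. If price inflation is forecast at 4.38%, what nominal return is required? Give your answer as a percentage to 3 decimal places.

By the Fisher equation, 1 + r_nom = (1 + 4.9%)(1 + 4.38%) = 1.049 × 1.0438 = 1.0949462.
So r_nom = 9.49462%.

9.495%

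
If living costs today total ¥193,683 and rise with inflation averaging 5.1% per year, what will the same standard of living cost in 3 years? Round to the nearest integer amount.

Cumulative price-level factor: (1+5.1%)^3 = 1.160935651.
The nominal amount required is ¥193,683 scaled up by that factor.

¥224,853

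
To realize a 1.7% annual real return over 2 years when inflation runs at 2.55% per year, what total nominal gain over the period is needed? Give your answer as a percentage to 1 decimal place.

8.8%

Required annual nominal rate: (1+1.7%)(1+2.55%) − 1 = 4.29335%.
Cumulative over 2 years: (1 + 0.0429335)^2 − 1 ≈ 0.08771.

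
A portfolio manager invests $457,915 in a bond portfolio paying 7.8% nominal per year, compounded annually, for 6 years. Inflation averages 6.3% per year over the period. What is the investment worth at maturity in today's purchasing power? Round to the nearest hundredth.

Nominal value at maturity: $457,915 × (1 + 7.8%)^6 ≈ $718,616.91.
Price-level factor over 6 years: (1 + 6.3%)^6 ≈ 1.4427782516.
The maturity value deflated by that factor is the answer in today's purchasing power.

$498,078.56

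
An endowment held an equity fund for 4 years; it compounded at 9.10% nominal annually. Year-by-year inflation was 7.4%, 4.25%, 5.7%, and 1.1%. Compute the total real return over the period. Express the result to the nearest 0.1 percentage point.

18.4%

Cumulative inflation factor: 1.074 × 1.0425 × 1.057 × 1.011 ≈ 1.19648.
Nominal growth factor: 1.41677. Real growth factor = 1.41677 / 1.19648 ≈ 1.18411.
Total real return ≈ 18.4111%.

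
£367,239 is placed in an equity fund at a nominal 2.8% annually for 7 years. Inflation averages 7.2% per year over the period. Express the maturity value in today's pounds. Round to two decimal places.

Nominal value at maturity: £367,239 × (1 + 2.8%)^7 ≈ £445,554.26.
Price-level factor over 7 years: (1 + 7.2%)^7 ≈ 1.6269098835.
Dividing the nominal maturity value by the price-level factor gives the value in today's money.

£273,865.36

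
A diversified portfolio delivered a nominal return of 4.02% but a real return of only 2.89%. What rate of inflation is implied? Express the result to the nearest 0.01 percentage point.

From (1+r_nom) = (1+r_real)(1+π), we get 1+π = (1 + 4.02%)/(1 + 2.89%) = 1.0402/1.0289 ≈ 1.01098.
So π ≈ 1.0983%.

1.10%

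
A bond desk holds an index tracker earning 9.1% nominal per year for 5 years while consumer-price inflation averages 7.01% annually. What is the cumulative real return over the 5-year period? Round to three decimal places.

10.154%

The annual real rate is (1+9.1%)/(1+7.01%) − 1 = 1.9531%.
Compounded over 5 years: (1 + 0.019531)^5 − 1 ≈ 0.10154.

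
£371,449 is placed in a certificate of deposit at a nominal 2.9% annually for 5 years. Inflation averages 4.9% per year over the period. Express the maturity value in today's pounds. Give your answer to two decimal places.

£337,363.91

Nominal value at maturity: £371,449 × (1 + 2.9%)^5 ≈ £428,524.90.
Price-level factor over 5 years: (1 + 4.9%)^5 ≈ 1.2702155965.
Dividing the nominal maturity value by the price-level factor gives the value in today's money.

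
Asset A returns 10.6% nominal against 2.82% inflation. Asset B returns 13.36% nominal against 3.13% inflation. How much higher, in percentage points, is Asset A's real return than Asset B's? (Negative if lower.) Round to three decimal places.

Asset A real return: 1.106/1.0282 − 1 = 7.5666%.
Asset B real return: 1.1336/1.0313 − 1 = 9.9195%.
Difference: 7.5666 − 9.9195 = -2.3529 pp.

-2.353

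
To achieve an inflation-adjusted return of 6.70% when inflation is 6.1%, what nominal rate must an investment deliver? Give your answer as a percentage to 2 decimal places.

13.21%

By the Fisher equation, 1 + r_nom = (1 + 6.70%)(1 + 6.1%) = 1.0670 × 1.061 = 1.132087.
So r_nom = 13.2087%.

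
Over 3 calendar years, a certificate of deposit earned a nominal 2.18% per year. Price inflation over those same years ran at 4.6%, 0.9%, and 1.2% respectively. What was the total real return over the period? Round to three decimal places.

Cumulative inflation factor: 1.046 × 1.009 × 1.012 ≈ 1.06808.
Nominal growth factor: 1.06684. Real growth factor = 1.06684 / 1.06808 ≈ 0.99884.
Total real return ≈ -0.1164%.

-0.116%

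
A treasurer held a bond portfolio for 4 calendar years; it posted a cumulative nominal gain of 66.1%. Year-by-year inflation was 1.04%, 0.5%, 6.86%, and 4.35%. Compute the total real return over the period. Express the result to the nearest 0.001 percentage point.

Cumulative inflation factor: 1.0104 × 1.005 × 1.0686 × 1.0435 ≈ 1.13231.
Nominal growth factor: 1.66100. Real growth factor = 1.66100 / 1.13231 ≈ 1.46691.
Total real return ≈ 46.6907%.

46.691%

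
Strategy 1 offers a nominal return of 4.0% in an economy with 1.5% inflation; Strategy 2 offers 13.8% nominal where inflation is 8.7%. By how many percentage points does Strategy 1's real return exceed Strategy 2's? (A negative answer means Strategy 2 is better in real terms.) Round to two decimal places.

-2.23

Strategy 1 real return: 1.040/1.015 − 1 = 2.463%.
Strategy 2 real return: 1.138/1.087 − 1 = 4.692%.
Difference: 2.463 − 4.692 = -2.229 pp.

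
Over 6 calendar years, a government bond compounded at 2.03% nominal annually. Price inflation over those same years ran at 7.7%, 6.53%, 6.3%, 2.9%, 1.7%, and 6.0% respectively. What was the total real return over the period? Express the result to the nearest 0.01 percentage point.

-16.61%

Cumulative inflation factor: 1.077 × 1.0653 × 1.063 × 1.029 × 1.017 × 1.060 ≈ 1.35289.
Nominal growth factor: 1.12815. Real growth factor = 1.12815 / 1.35289 ≈ 0.83388.
Total real return ≈ -16.6119%.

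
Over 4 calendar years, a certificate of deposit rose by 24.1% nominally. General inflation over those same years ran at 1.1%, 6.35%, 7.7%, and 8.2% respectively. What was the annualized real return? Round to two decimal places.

-0.24%

Cumulative inflation factor: 1.011 × 1.0635 × 1.077 × 1.082 ≈ 1.25294.
Nominal growth factor: 1.24100. Real growth factor = 1.24100 / 1.25294 ≈ 0.99047.
Annualized: 0.99047^(1/4) − 1 ≈ -0.00239.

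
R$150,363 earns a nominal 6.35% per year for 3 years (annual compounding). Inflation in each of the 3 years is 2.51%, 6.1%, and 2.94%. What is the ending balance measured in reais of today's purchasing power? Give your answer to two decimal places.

Nominal value at maturity: R$150,363 × (1 + 6.35%)^3 ≈ R$180,864.56.
Price-level factor over 3 years: 1.0251 × 1.061 × 1.0294 ≈ 1.1196074543.
The maturity value deflated by that factor is the answer in today's purchasing power.

R$161,542.83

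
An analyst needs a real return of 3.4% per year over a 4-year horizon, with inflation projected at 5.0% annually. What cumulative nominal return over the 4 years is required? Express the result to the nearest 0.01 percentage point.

Required annual nominal rate: (1+3.4%)(1+5.0%) − 1 = 8.57%.
Cumulative over 4 years: (1 + 0.0857)^4 − 1 ≈ 0.38944.

38.94%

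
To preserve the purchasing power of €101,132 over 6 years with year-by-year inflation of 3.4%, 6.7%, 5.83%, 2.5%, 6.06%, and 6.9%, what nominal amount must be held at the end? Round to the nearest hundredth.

€137,225.73

Cumulative price-level factor: 1.034 × 1.067 × 1.0583 × 1.025 × 1.0606 × 1.069 ≈ 1.3568972044.
Multiplying €101,132 by the price-level factor gives the future nominal sum.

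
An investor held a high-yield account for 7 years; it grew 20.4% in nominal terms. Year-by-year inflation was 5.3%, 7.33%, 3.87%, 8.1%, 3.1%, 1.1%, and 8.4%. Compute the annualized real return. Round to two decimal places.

Cumulative inflation factor: 1.053 × 1.0733 × 1.0387 × 1.081 × 1.031 × 1.011 × 1.084 ≈ 1.43385.
Nominal growth factor: 1.20400. Real growth factor = 1.20400 / 1.43385 ≈ 0.83970.
Annualized: 0.83970^(1/7) − 1 ≈ -0.02465.

-2.47%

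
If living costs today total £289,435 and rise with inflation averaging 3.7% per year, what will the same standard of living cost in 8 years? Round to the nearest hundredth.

Cumulative price-level factor: (1+3.7%)^8 ≈ 1.3373037151.
The nominal amount required is £289,435 scaled up by that factor.

£387,062.50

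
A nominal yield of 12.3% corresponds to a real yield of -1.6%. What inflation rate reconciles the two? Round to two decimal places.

From (1+r_nom) = (1+r_real)(1+π), we get 1+π = (1 + 12.3%)/(1 − 1.6%) = 1.123/0.984 ≈ 1.14126.
So π ≈ 14.1260%.

14.13%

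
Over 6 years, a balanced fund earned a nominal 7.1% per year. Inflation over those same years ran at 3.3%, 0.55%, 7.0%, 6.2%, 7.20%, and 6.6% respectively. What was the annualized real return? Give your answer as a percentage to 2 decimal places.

Cumulative inflation factor: 1.033 × 1.0055 × 1.070 × 1.062 × 1.0720 × 1.066 ≈ 1.34878.
Nominal growth factor: 1.50917. Real growth factor = 1.50917 / 1.34878 ≈ 1.11891.
Annualized: 1.11891^(1/6) − 1 ≈ 0.01890.

1.89%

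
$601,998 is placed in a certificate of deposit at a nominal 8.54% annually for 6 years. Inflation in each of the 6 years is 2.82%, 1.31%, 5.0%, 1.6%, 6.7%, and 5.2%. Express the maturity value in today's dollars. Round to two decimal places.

$789,116.04

Nominal value at maturity: $601,998 × (1 + 8.54%)^6 ≈ $984,314.66.
Price-level factor over 6 years: 1.0282 × 1.0131 × 1.050 × 1.016 × 1.067 × 1.052 ≈ 1.2473636420.
The maturity value deflated by that factor is the answer in today's purchasing power.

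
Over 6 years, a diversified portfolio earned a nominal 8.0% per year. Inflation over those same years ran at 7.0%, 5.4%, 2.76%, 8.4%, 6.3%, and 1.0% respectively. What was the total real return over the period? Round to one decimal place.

17.7%

Cumulative inflation factor: 1.070 × 1.054 × 1.0276 × 1.084 × 1.063 × 1.010 ≈ 1.34875.
Nominal growth factor: 1.58687. Real growth factor = 1.58687 / 1.34875 ≈ 1.17655.
Total real return ≈ 17.6549%.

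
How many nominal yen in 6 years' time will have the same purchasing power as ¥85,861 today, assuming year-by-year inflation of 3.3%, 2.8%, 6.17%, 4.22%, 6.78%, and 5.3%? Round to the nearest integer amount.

Cumulative price-level factor: 1.033 × 1.028 × 1.0617 × 1.0422 × 1.0678 × 1.053 ≈ 1.3211879684.
The nominal amount required is ¥85,861 scaled up by that factor.

¥113,439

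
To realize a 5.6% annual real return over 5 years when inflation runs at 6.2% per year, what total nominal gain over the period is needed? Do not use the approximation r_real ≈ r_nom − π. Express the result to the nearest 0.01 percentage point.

Required annual nominal rate: (1+5.6%)(1+6.2%) − 1 = 12.1472%.
Cumulative over 5 years: (1 + 0.121472)^5 − 1 ≈ 0.77395.

77.40%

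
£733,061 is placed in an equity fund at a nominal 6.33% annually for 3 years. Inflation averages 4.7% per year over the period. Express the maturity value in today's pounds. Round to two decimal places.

£767,834.31

Nominal value at maturity: £733,061 × (1 + 6.33%)^3 ≈ £881,267.10.
Price-level factor over 3 years: (1 + 4.7%)^3 = 1.147730823.
The maturity value deflated by that factor is the answer in today's purchasing power.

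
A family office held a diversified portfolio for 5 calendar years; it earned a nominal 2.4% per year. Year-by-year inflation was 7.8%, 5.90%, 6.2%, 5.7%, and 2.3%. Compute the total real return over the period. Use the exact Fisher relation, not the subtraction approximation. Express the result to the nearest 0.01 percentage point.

-14.12%

Cumulative inflation factor: 1.078 × 1.0590 × 1.062 × 1.057 × 1.023 ≈ 1.31096.
Nominal growth factor: 1.12590. Real growth factor = 1.12590 / 1.31096 ≈ 0.85884.
Total real return ≈ -14.1165%.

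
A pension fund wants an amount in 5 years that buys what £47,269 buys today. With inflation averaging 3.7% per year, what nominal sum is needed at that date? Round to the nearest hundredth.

Cumulative price-level factor: (1+3.7%)^5 ≈ 1.1992059701.
The nominal amount required is £47,269 scaled up by that factor.

£56,685.27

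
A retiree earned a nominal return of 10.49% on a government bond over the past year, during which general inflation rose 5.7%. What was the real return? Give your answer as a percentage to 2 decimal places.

4.53%

Real return via the Fisher equation: (1 + 10.49%)/(1 + 5.7%) − 1 = 1.1049/1.057 − 1 ≈ 0.04532.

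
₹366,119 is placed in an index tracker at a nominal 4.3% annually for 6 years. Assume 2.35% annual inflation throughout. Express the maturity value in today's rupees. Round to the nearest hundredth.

Nominal value at maturity: ₹366,119 × (1 + 4.3%)^6 ≈ ₹471,333.29.
Price-level factor over 6 years: (1 + 2.35%)^6 ≈ 1.1495479254.
The maturity value deflated by that factor is the answer in today's purchasing power.

₹410,016.22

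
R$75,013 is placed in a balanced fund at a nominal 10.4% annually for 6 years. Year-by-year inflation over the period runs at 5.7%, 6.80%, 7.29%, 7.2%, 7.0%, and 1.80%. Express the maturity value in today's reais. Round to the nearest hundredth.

Nominal value at maturity: R$75,013 × (1 + 10.4%)^6 ≈ R$135,816.01.
Price-level factor over 6 years: 1.057 × 1.0680 × 1.0729 × 1.072 × 1.070 × 1.0180 ≈ 1.4142683629.
Dividing the nominal maturity value by the price-level factor gives the value in today's money.

R$96,032.70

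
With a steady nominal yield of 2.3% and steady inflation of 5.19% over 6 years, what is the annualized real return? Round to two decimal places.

With constant rates the annual real return is the same each year: (1+2.3%)/(1+5.19%) − 1 = -0.02747.

-2.75%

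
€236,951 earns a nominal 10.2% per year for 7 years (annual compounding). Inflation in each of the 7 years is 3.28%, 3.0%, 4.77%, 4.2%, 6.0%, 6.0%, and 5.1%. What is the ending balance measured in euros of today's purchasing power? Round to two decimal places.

€341,002.17

Nominal value at maturity: €236,951 × (1 + 10.2%)^7 ≈ €467,659.44.
Price-level factor over 7 years: 1.0328 × 1.030 × 1.0477 × 1.042 × 1.060 × 1.060 × 1.051 ≈ 1.3714265832.
The maturity value deflated by that factor is the answer in today's purchasing power.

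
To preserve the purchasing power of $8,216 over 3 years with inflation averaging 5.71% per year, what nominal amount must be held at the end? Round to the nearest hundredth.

$9,705.29

Cumulative price-level factor: (1+5.71%)^3 ≈ 1.1812673994.
Multiplying $8,216 by the price-level factor gives the future nominal sum.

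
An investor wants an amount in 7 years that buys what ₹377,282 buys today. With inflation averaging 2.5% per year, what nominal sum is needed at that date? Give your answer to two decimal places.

Cumulative price-level factor: (1+2.5%)^7 ≈ 1.1886857537.
The nominal amount required is ₹377,282 scaled up by that factor.

₹448,469.74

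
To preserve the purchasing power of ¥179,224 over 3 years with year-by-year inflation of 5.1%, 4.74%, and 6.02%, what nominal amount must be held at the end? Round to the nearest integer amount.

¥209,170

Cumulative price-level factor: 1.051 × 1.0474 × 1.0602 ≈ 1.1670866075.
The nominal amount required is ¥179,224 scaled up by that factor.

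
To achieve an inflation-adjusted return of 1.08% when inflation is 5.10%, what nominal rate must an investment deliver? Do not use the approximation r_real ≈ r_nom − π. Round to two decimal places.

6.24%

By the Fisher equation, 1 + r_nom = (1 + 1.08%)(1 + 5.10%) = 1.0108 × 1.0510 = 1.0623508.
So r_nom = 6.23508%.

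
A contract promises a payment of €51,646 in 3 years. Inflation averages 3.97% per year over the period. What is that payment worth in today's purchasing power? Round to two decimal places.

€45,952.86

Price-level factor over 3 years: (1 + 3.97%)^3 ≈ 1.1238908408.
Purchasing power today: €51,646 divided by that factor.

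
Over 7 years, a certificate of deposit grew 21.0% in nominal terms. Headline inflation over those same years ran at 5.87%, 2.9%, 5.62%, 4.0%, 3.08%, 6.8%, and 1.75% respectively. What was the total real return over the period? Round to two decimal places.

Cumulative inflation factor: 1.0587 × 1.029 × 1.0562 × 1.040 × 1.0308 × 1.068 × 1.0175 ≈ 1.34044.
Nominal growth factor: 1.21000. Real growth factor = 1.21000 / 1.34044 ≈ 0.90269.
Total real return ≈ -9.7312%.

-9.73%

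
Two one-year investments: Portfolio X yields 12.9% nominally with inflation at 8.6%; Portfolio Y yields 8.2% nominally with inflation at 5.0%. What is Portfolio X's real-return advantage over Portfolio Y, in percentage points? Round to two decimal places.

0.91

Portfolio X real return: 1.129/1.086 − 1 = 3.959%.
Portfolio Y real return: 1.082/1.050 − 1 = 3.048%.
Difference: 3.959 − 3.048 = 0.911 pp.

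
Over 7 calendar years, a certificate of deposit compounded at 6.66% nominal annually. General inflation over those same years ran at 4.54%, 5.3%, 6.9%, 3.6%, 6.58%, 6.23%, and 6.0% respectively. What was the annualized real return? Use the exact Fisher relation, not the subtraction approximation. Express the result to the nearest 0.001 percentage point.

1.016%

Cumulative inflation factor: 1.0454 × 1.053 × 1.069 × 1.036 × 1.0658 × 1.0623 × 1.060 ≈ 1.46311.
Nominal growth factor: 1.57040. Real growth factor = 1.57040 / 1.46311 ≈ 1.07333.
Annualized: 1.07333^(1/7) − 1 ≈ 0.01016.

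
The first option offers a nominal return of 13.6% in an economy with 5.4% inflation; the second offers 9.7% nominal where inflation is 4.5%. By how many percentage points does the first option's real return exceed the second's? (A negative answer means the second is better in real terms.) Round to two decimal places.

The first option real return: 1.136/1.054 − 1 = 7.780%.
The second real return: 1.097/1.045 − 1 = 4.976%.
Difference: 7.780 − 4.976 = 2.804 pp.

2.80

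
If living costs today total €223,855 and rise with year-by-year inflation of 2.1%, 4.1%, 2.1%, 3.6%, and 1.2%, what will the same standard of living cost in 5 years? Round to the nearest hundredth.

Cumulative price-level factor: 1.021 × 1.041 × 1.021 × 1.036 × 1.012 ≈ 1.1377385711.
Multiplying €223,855 by the price-level factor gives the future nominal sum.

€254,688.47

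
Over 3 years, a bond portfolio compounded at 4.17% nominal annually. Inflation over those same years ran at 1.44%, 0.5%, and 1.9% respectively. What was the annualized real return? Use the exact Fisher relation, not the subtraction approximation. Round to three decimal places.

2.855%

Cumulative inflation factor: 1.0144 × 1.005 × 1.019 ≈ 1.03884.
Nominal growth factor: 1.13039. Real growth factor = 1.13039 / 1.03884 ≈ 1.08812.
Annualized: 1.08812^(1/3) − 1 ≈ 0.02855.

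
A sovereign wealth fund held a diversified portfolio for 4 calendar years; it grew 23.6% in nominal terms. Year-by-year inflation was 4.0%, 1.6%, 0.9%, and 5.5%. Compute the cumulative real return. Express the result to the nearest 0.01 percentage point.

Cumulative inflation factor: 1.040 × 1.016 × 1.009 × 1.055 ≈ 1.12479.
Nominal growth factor: 1.23600. Real growth factor = 1.23600 / 1.12479 ≈ 1.09887.
Total real return ≈ 9.8874%.

9.89%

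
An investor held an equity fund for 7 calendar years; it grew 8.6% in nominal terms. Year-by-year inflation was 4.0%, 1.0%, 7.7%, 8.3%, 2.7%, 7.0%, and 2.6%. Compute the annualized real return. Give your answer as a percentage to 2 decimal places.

-3.38%

Cumulative inflation factor: 1.040 × 1.010 × 1.077 × 1.083 × 1.027 × 1.070 × 1.026 ≈ 1.38134.
Nominal growth factor: 1.08600. Real growth factor = 1.08600 / 1.38134 ≈ 0.78619.
Annualized: 0.78619^(1/7) − 1 ≈ -0.03378.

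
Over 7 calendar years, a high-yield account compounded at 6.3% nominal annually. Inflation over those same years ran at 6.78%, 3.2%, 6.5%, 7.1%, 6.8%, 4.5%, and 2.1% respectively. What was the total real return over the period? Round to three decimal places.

Cumulative inflation factor: 1.0678 × 1.032 × 1.065 × 1.071 × 1.068 × 1.045 × 1.021 ≈ 1.43226.
Nominal growth factor: 1.53367. Real growth factor = 1.53367 / 1.43226 ≈ 1.07081.
Total real return ≈ 7.0806%.

7.081%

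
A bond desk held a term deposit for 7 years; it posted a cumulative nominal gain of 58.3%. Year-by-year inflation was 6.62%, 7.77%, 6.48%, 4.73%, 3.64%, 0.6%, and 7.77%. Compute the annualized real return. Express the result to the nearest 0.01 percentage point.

Cumulative inflation factor: 1.0662 × 1.0777 × 1.0648 × 1.0473 × 1.0364 × 1.006 × 1.0777 ≈ 1.43979.
Nominal growth factor: 1.58300. Real growth factor = 1.58300 / 1.43979 ≈ 1.09947.
Annualized: 1.09947^(1/7) − 1 ≈ 0.01364.

1.36%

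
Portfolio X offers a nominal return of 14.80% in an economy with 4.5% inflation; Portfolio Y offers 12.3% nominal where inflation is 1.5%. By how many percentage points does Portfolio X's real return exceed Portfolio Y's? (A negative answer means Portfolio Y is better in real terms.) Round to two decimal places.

-0.78

Portfolio X real return: 1.1480/1.045 − 1 = 9.856%.
Portfolio Y real return: 1.123/1.015 − 1 = 10.640%.
Difference: 9.856 − 10.640 = -0.784 pp.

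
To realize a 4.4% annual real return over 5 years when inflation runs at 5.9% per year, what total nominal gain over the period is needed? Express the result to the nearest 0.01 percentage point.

65.19%

Required annual nominal rate: (1+4.4%)(1+5.9%) − 1 = 10.5596%.
Cumulative over 5 years: (1 + 0.105596)^5 − 1 ≈ 0.65189.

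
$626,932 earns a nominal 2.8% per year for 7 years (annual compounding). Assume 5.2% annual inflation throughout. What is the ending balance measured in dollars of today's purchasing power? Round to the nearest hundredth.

Nominal value at maturity: $626,932 × (1 + 2.8%)^7 ≈ $760,627.88.
Price-level factor over 7 years: (1 + 5.2%)^7 ≈ 1.4259693103.
The maturity value deflated by that factor is the answer in today's purchasing power.

$533,411.12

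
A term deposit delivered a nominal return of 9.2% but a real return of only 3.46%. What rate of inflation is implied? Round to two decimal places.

From (1+r_nom) = (1+r_real)(1+π), we get 1+π = (1 + 9.2%)/(1 + 3.46%) = 1.092/1.0346 ≈ 1.05548.
So π ≈ 5.5480%.

5.55%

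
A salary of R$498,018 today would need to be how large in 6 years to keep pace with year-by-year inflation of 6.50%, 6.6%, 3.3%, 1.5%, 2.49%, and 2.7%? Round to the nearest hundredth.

R$623,979.26

Cumulative price-level factor: 1.0650 × 1.066 × 1.033 × 1.015 × 1.0249 × 1.027 ≈ 1.2529251097.
The nominal amount required is R$498,018 scaled up by that factor.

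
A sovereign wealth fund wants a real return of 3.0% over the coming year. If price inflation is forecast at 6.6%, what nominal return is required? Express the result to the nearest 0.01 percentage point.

9.80%

By the Fisher equation, 1 + r_nom = (1 + 3.0%)(1 + 6.6%) = 1.030 × 1.066 = 1.09798.
So r_nom = 9.798%.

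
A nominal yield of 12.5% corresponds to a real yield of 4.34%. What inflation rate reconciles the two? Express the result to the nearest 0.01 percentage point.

7.82%

From (1+r_nom) = (1+r_real)(1+π), we get 1+π = (1 + 12.5%)/(1 + 4.34%) = 1.125/1.0434 ≈ 1.07821.
So π ≈ 7.8206%.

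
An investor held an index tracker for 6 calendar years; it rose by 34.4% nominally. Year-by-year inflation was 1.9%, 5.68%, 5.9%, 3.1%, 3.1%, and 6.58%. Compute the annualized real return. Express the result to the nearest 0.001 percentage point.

0.660%

Cumulative inflation factor: 1.019 × 1.0568 × 1.059 × 1.031 × 1.031 × 1.0658 ≈ 1.29198.
Nominal growth factor: 1.34400. Real growth factor = 1.34400 / 1.29198 ≈ 1.04026.
Annualized: 1.04026^(1/6) − 1 ≈ 0.00660.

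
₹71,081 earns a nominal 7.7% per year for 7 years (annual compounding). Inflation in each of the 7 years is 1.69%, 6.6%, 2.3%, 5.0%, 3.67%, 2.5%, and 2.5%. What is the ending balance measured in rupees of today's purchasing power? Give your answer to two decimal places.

Nominal value at maturity: ₹71,081 × (1 + 7.7%)^7 ≈ ₹119,471.26.
Price-level factor over 7 years: 1.0169 × 1.066 × 1.023 × 1.050 × 1.0367 × 1.025 × 1.025 ≈ 1.2682393211.
The maturity value deflated by that factor is the answer in today's purchasing power.

₹94,202.46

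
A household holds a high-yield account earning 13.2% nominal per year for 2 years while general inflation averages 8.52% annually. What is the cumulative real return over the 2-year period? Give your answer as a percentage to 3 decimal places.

The annual real rate is (1+13.2%)/(1+8.52%) − 1 = 4.3126%.
Compounded over 2 years: (1 + 0.043126)^2 − 1 ≈ 0.08811.

8.811%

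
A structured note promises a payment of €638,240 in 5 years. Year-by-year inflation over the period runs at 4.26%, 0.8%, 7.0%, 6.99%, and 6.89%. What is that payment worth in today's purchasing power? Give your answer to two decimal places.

€496,297.08

Price-level factor over 5 years: 1.0426 × 1.008 × 1.070 × 1.0699 × 1.0689 ≈ 1.2860039276.
Purchasing power today: €638,240 divided by that factor.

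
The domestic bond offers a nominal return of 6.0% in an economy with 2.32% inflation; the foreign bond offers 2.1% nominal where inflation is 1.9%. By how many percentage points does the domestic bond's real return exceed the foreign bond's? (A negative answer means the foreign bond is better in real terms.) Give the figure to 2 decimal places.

3.40

The domestic bond real return: 1.060/1.0232 − 1 = 3.597%.
The foreign bond real return: 1.021/1.019 − 1 = 0.196%.
Difference: 3.597 − 0.196 = 3.401 pp.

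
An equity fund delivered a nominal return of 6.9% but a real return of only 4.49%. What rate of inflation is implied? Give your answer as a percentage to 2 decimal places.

2.31%

From (1+r_nom) = (1+r_real)(1+π), we get 1+π = (1 + 6.9%)/(1 + 4.49%) = 1.069/1.0449 ≈ 1.02306.
So π ≈ 2.3064%.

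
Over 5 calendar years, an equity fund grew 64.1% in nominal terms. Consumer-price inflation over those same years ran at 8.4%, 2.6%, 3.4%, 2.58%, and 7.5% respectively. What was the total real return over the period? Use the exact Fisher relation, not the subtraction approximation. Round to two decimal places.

29.40%

Cumulative inflation factor: 1.084 × 1.026 × 1.034 × 1.0258 × 1.075 ≈ 1.26814.
Nominal growth factor: 1.64100. Real growth factor = 1.64100 / 1.26814 ≈ 1.29402.
Total real return ≈ 29.4018%.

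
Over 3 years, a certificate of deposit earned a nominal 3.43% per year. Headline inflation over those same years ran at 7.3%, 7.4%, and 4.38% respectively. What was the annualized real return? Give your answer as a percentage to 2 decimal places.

-2.75%

Cumulative inflation factor: 1.073 × 1.074 × 1.0438 ≈ 1.20288.
Nominal growth factor: 1.10647. Real growth factor = 1.10647 / 1.20288 ≈ 0.91985.
Annualized: 0.91985^(1/3) − 1 ≈ -0.02746.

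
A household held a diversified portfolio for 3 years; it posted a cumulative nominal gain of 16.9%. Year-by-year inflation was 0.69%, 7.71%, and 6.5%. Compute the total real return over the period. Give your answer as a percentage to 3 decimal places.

Cumulative inflation factor: 1.0069 × 1.0771 × 1.065 ≈ 1.15503.
Nominal growth factor: 1.16900. Real growth factor = 1.16900 / 1.15503 ≈ 1.01210.
Total real return ≈ 1.2098%.

1.210%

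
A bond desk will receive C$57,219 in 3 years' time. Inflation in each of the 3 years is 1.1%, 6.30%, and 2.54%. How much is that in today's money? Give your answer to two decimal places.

C$51,923.33

Price-level factor over 3 years: 1.011 × 1.0630 × 1.0254 = 1.1019902022.
Purchasing power today: C$57,219 divided by that factor.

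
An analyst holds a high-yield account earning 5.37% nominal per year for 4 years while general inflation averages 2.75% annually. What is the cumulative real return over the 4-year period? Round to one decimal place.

10.6%

The annual real rate is (1+5.37%)/(1+2.75%) − 1 = 2.5499%.
Compounded over 4 years: (1 + 0.025499)^4 − 1 ≈ 0.10596.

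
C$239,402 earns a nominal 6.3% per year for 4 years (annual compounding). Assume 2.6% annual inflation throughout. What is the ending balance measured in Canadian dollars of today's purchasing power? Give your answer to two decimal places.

C$275,848.98

Nominal value at maturity: C$239,402 × (1 + 6.3%)^4 ≈ C$305,675.64.
Price-level factor over 4 years: (1 + 2.6%)^4 ≈ 1.1081267610.
The maturity value deflated by that factor is the answer in today's purchasing power.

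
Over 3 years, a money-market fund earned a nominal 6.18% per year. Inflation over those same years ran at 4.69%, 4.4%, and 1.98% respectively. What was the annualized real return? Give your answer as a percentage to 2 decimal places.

Cumulative inflation factor: 1.0469 × 1.044 × 1.0198 ≈ 1.11460.
Nominal growth factor: 1.19709. Real growth factor = 1.19709 / 1.11460 ≈ 1.07401.
Annualized: 1.07401^(1/3) − 1 ≈ 0.02408.

2.41%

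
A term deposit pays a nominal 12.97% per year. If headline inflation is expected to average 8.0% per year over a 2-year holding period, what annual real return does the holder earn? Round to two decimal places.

With constant rates the annual real return is the same each year: (1+12.97%)/(1+8.0%) − 1 = 0.04602.

4.60%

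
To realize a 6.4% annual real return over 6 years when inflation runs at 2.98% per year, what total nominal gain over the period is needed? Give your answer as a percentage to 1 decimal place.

Required annual nominal rate: (1+6.4%)(1+2.98%) − 1 = 9.57072%.
Cumulative over 6 years: (1 + 0.0957072)^6 − 1 ≈ 0.73048.

73.0%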